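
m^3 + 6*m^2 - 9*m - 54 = (m - 3)*(m + 3)*(m + 6)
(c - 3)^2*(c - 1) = c^3 - 7*c^2 + 15*c - 9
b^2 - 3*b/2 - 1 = (b - 2)*(b + 1/2)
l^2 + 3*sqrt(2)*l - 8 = (l - sqrt(2))*(l + 4*sqrt(2))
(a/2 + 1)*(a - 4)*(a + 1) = a^3/2 - a^2/2 - 5*a - 4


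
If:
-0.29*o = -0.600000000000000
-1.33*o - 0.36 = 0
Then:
No Solution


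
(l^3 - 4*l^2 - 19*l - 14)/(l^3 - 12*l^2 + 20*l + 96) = (l^2 - 6*l - 7)/(l^2 - 14*l + 48)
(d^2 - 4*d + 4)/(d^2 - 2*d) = (d - 2)/d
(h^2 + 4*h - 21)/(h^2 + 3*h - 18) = (h + 7)/(h + 6)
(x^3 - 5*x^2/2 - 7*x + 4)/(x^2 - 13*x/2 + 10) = (2*x^2 + 3*x - 2)/(2*x - 5)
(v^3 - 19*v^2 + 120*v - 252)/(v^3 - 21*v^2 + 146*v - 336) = (v - 6)/(v - 8)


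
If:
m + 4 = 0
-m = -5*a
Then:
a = -4/5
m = -4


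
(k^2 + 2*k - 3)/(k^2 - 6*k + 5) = (k + 3)/(k - 5)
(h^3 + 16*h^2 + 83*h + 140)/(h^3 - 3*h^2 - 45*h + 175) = (h^2 + 9*h + 20)/(h^2 - 10*h + 25)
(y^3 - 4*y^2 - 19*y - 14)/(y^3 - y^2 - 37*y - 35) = (y + 2)/(y + 5)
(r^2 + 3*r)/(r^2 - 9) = r/(r - 3)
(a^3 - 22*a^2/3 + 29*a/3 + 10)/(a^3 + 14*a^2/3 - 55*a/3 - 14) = (a - 5)/(a + 7)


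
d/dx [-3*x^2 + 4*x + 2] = 4 - 6*x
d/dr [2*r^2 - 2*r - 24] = 4*r - 2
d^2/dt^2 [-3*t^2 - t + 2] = -6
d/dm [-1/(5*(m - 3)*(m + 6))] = (2*m + 3)/(5*(m - 3)^2*(m + 6)^2)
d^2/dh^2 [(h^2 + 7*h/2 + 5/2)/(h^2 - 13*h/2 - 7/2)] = 16*(10*h^3 + 18*h^2 - 12*h + 47)/(8*h^6 - 156*h^5 + 930*h^4 - 1105*h^3 - 3255*h^2 - 1911*h - 343)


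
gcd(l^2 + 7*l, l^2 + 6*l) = l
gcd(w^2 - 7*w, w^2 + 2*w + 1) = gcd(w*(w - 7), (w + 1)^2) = 1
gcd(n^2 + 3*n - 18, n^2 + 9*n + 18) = n + 6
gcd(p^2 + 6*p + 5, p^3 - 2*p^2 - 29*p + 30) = p + 5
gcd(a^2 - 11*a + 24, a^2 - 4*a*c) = 1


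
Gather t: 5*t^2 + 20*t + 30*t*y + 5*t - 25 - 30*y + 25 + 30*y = 5*t^2 + t*(30*y + 25)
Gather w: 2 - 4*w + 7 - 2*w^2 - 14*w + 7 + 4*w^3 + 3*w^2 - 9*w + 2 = 4*w^3 + w^2 - 27*w + 18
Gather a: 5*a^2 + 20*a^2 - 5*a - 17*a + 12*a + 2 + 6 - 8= 25*a^2 - 10*a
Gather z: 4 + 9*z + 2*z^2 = 2*z^2 + 9*z + 4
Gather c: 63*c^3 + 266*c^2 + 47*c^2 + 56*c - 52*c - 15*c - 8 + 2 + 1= 63*c^3 + 313*c^2 - 11*c - 5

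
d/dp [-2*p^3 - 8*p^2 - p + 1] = -6*p^2 - 16*p - 1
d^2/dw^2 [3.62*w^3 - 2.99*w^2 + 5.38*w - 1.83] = 21.72*w - 5.98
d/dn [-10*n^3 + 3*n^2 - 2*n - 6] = -30*n^2 + 6*n - 2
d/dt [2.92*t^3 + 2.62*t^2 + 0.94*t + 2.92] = 8.76*t^2 + 5.24*t + 0.94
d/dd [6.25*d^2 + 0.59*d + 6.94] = 12.5*d + 0.59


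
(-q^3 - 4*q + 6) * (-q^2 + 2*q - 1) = q^5 - 2*q^4 + 5*q^3 - 14*q^2 + 16*q - 6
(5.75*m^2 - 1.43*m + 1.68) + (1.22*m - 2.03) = 5.75*m^2 - 0.21*m - 0.35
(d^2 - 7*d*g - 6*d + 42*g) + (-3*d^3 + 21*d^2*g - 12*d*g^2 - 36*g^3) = -3*d^3 + 21*d^2*g + d^2 - 12*d*g^2 - 7*d*g - 6*d - 36*g^3 + 42*g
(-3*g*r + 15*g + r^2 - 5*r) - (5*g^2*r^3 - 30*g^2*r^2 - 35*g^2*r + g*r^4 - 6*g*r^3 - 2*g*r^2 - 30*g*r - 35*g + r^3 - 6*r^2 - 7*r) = -5*g^2*r^3 + 30*g^2*r^2 + 35*g^2*r - g*r^4 + 6*g*r^3 + 2*g*r^2 + 27*g*r + 50*g - r^3 + 7*r^2 + 2*r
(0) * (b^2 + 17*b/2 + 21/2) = 0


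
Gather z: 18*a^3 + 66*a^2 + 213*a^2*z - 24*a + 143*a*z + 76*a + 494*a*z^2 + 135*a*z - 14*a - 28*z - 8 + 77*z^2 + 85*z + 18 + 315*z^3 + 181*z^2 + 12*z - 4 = 18*a^3 + 66*a^2 + 38*a + 315*z^3 + z^2*(494*a + 258) + z*(213*a^2 + 278*a + 69) + 6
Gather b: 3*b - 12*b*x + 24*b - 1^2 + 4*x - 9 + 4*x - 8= b*(27 - 12*x) + 8*x - 18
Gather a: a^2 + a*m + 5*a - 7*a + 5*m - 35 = a^2 + a*(m - 2) + 5*m - 35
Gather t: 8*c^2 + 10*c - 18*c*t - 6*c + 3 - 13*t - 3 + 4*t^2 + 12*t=8*c^2 + 4*c + 4*t^2 + t*(-18*c - 1)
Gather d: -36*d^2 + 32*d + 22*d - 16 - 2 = -36*d^2 + 54*d - 18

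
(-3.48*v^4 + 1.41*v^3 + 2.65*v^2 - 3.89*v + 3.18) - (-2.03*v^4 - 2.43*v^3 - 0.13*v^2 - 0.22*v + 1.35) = -1.45*v^4 + 3.84*v^3 + 2.78*v^2 - 3.67*v + 1.83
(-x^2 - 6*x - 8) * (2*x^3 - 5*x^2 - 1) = -2*x^5 - 7*x^4 + 14*x^3 + 41*x^2 + 6*x + 8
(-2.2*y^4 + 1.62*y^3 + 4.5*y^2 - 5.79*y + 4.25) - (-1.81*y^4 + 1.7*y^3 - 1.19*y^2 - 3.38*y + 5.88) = -0.39*y^4 - 0.0799999999999998*y^3 + 5.69*y^2 - 2.41*y - 1.63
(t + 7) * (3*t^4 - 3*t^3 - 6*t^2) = 3*t^5 + 18*t^4 - 27*t^3 - 42*t^2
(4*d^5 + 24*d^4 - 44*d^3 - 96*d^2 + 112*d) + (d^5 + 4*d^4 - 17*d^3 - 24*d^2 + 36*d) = 5*d^5 + 28*d^4 - 61*d^3 - 120*d^2 + 148*d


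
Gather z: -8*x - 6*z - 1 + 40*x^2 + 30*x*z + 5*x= 40*x^2 - 3*x + z*(30*x - 6) - 1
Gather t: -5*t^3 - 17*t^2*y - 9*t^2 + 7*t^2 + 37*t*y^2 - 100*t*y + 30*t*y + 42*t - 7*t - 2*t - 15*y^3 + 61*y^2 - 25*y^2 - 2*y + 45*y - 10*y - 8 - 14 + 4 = -5*t^3 + t^2*(-17*y - 2) + t*(37*y^2 - 70*y + 33) - 15*y^3 + 36*y^2 + 33*y - 18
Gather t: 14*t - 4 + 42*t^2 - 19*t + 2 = 42*t^2 - 5*t - 2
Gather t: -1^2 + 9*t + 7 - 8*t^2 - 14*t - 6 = -8*t^2 - 5*t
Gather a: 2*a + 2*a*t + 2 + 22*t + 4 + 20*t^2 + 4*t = a*(2*t + 2) + 20*t^2 + 26*t + 6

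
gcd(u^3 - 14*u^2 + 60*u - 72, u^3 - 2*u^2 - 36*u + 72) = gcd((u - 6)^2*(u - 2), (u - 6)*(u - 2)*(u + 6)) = u^2 - 8*u + 12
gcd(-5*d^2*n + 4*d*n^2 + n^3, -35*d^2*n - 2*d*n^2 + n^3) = 5*d*n + n^2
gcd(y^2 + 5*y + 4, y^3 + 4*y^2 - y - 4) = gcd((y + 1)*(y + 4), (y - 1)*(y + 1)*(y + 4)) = y^2 + 5*y + 4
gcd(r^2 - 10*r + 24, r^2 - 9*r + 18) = r - 6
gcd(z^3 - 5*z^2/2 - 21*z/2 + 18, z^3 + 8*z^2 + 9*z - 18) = z + 3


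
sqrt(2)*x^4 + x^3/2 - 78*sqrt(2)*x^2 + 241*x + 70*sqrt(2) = (x - 5*sqrt(2))*(x - 2*sqrt(2))*(x + 7*sqrt(2))*(sqrt(2)*x + 1/2)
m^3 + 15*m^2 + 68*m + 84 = (m + 2)*(m + 6)*(m + 7)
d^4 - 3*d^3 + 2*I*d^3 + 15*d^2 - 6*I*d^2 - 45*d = d*(d - 3)*(d - 3*I)*(d + 5*I)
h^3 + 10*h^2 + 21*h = h*(h + 3)*(h + 7)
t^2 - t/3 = t*(t - 1/3)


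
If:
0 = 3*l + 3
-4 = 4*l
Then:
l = -1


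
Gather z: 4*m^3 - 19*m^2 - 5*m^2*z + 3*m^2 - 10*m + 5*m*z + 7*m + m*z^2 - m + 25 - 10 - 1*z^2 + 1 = 4*m^3 - 16*m^2 - 4*m + z^2*(m - 1) + z*(-5*m^2 + 5*m) + 16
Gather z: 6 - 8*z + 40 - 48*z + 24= 70 - 56*z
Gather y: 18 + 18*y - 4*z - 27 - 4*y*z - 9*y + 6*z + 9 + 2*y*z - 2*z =y*(9 - 2*z)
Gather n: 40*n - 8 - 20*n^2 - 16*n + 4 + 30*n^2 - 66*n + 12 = 10*n^2 - 42*n + 8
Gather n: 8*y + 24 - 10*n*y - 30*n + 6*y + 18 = n*(-10*y - 30) + 14*y + 42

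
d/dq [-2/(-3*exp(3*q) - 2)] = -18*exp(3*q)/(3*exp(3*q) + 2)^2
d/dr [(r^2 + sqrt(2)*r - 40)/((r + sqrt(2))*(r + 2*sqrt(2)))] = 2*(sqrt(2)*r^2 + 44*r + 62*sqrt(2))/(r^4 + 6*sqrt(2)*r^3 + 26*r^2 + 24*sqrt(2)*r + 16)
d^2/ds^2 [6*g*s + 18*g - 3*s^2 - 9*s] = -6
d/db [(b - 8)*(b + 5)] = 2*b - 3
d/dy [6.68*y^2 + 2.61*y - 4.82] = 13.36*y + 2.61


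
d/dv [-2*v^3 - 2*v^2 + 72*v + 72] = -6*v^2 - 4*v + 72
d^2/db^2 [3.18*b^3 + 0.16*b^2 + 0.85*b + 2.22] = 19.08*b + 0.32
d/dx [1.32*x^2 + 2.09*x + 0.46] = 2.64*x + 2.09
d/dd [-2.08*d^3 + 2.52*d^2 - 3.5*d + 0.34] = -6.24*d^2 + 5.04*d - 3.5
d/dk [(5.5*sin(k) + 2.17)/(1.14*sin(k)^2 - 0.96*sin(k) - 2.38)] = (-4.9476*sin(k) + 3.135*cos(2*k) - 14.1418)*cos(k)/(-1.14*sin(k)^2 + 0.96*sin(k) + 2.38)^2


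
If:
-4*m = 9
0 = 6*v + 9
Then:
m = -9/4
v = -3/2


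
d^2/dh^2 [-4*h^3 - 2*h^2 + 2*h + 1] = -24*h - 4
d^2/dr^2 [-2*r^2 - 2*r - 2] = -4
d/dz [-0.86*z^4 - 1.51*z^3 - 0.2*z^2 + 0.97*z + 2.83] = -3.44*z^3 - 4.53*z^2 - 0.4*z + 0.97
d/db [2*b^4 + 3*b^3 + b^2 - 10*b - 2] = 8*b^3 + 9*b^2 + 2*b - 10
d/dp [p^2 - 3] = 2*p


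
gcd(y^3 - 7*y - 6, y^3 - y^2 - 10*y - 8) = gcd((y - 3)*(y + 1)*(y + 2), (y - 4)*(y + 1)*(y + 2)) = y^2 + 3*y + 2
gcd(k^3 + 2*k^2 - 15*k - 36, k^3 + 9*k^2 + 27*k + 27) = k^2 + 6*k + 9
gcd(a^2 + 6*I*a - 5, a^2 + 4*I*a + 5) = a + 5*I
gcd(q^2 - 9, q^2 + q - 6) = q + 3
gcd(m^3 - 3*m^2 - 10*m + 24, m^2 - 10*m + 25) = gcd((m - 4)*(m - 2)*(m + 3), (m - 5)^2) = 1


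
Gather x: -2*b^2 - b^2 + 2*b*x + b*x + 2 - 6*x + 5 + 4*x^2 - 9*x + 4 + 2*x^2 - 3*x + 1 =-3*b^2 + 6*x^2 + x*(3*b - 18) + 12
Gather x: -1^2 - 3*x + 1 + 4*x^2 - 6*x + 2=4*x^2 - 9*x + 2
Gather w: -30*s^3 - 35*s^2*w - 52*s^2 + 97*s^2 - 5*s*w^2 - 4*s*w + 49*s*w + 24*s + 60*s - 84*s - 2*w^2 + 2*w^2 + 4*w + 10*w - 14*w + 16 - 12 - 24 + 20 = -30*s^3 + 45*s^2 - 5*s*w^2 + w*(-35*s^2 + 45*s)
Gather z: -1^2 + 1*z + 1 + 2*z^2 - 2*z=2*z^2 - z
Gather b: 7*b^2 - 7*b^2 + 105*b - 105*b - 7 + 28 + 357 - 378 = 0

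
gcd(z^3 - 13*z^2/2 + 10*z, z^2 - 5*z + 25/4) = z - 5/2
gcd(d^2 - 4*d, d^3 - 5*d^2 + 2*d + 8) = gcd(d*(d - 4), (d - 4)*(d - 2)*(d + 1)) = d - 4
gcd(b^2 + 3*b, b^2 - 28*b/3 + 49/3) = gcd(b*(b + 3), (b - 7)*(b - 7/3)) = 1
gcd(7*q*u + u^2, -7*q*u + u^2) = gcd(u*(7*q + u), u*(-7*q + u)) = u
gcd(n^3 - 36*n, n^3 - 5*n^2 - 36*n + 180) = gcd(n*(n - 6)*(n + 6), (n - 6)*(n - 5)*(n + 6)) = n^2 - 36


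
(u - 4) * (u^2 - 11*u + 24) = u^3 - 15*u^2 + 68*u - 96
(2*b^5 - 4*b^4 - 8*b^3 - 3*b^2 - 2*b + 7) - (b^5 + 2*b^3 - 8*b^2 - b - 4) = b^5 - 4*b^4 - 10*b^3 + 5*b^2 - b + 11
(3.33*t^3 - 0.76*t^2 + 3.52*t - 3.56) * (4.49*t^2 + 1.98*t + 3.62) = 14.9517*t^5 + 3.181*t^4 + 26.3546*t^3 - 11.766*t^2 + 5.6936*t - 12.8872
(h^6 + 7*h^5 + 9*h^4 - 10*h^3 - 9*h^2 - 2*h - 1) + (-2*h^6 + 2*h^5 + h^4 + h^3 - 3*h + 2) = -h^6 + 9*h^5 + 10*h^4 - 9*h^3 - 9*h^2 - 5*h + 1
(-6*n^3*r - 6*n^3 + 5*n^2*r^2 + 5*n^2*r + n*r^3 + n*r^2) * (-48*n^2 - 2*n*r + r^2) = 288*n^5*r + 288*n^5 - 228*n^4*r^2 - 228*n^4*r - 64*n^3*r^3 - 64*n^3*r^2 + 3*n^2*r^4 + 3*n^2*r^3 + n*r^5 + n*r^4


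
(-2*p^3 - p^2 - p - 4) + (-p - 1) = -2*p^3 - p^2 - 2*p - 5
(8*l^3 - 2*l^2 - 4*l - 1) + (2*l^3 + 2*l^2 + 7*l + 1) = 10*l^3 + 3*l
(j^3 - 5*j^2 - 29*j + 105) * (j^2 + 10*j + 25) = j^5 + 5*j^4 - 54*j^3 - 310*j^2 + 325*j + 2625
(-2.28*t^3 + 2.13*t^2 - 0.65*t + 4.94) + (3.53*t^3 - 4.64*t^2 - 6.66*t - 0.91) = 1.25*t^3 - 2.51*t^2 - 7.31*t + 4.03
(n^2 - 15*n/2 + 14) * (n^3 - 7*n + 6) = n^5 - 15*n^4/2 + 7*n^3 + 117*n^2/2 - 143*n + 84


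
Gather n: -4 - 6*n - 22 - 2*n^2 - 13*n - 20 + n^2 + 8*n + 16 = -n^2 - 11*n - 30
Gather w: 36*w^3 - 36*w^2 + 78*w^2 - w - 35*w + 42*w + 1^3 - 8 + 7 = 36*w^3 + 42*w^2 + 6*w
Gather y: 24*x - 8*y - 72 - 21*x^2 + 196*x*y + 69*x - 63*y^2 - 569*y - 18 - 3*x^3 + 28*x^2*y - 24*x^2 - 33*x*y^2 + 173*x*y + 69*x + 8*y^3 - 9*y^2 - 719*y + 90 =-3*x^3 - 45*x^2 + 162*x + 8*y^3 + y^2*(-33*x - 72) + y*(28*x^2 + 369*x - 1296)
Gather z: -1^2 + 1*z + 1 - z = 0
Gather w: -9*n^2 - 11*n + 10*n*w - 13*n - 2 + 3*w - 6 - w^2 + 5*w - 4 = -9*n^2 - 24*n - w^2 + w*(10*n + 8) - 12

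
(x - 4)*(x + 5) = x^2 + x - 20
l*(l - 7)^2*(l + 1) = l^4 - 13*l^3 + 35*l^2 + 49*l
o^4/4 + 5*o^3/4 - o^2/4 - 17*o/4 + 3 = (o/4 + 1)*(o - 1)^2*(o + 3)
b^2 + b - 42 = (b - 6)*(b + 7)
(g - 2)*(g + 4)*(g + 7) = g^3 + 9*g^2 + 6*g - 56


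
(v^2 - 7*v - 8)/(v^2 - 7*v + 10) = (v^2 - 7*v - 8)/(v^2 - 7*v + 10)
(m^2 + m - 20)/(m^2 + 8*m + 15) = (m - 4)/(m + 3)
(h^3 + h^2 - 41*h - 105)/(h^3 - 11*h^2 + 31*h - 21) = (h^2 + 8*h + 15)/(h^2 - 4*h + 3)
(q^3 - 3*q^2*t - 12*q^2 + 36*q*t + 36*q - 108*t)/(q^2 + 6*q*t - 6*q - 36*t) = (q^2 - 3*q*t - 6*q + 18*t)/(q + 6*t)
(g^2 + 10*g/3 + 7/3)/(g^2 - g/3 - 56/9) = 3*(g + 1)/(3*g - 8)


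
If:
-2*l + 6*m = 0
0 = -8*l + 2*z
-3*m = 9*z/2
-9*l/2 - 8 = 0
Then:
No Solution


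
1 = 1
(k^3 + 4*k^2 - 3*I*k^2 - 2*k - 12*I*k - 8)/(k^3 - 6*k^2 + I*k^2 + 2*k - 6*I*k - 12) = (k^2 + 2*k*(2 - I) - 8*I)/(k^2 + 2*k*(-3 + I) - 12*I)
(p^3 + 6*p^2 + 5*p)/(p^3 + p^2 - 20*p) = (p + 1)/(p - 4)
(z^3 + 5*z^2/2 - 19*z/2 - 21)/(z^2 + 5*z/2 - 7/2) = (z^2 - z - 6)/(z - 1)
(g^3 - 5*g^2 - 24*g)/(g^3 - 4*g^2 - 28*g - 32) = g*(g + 3)/(g^2 + 4*g + 4)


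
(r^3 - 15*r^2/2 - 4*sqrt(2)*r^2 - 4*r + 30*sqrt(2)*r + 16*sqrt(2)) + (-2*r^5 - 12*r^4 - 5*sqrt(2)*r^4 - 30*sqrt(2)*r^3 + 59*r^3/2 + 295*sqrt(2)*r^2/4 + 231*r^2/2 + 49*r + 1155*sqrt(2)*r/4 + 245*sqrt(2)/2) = -2*r^5 - 12*r^4 - 5*sqrt(2)*r^4 - 30*sqrt(2)*r^3 + 61*r^3/2 + 279*sqrt(2)*r^2/4 + 108*r^2 + 45*r + 1275*sqrt(2)*r/4 + 277*sqrt(2)/2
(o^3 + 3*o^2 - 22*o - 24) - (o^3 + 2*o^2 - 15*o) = o^2 - 7*o - 24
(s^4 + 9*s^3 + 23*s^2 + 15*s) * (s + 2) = s^5 + 11*s^4 + 41*s^3 + 61*s^2 + 30*s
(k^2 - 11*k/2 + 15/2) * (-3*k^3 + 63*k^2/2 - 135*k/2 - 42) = -3*k^5 + 48*k^4 - 1053*k^3/4 + 1131*k^2/2 - 1101*k/4 - 315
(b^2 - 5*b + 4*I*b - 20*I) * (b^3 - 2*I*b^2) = b^5 - 5*b^4 + 2*I*b^4 + 8*b^3 - 10*I*b^3 - 40*b^2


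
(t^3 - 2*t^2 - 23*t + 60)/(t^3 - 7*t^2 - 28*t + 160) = (t - 3)/(t - 8)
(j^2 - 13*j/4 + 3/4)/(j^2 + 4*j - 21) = (j - 1/4)/(j + 7)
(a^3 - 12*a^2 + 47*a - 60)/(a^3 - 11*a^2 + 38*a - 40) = (a - 3)/(a - 2)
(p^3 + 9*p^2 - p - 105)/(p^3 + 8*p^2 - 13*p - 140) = (p - 3)/(p - 4)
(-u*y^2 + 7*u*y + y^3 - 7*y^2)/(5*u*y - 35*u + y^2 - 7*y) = y*(-u + y)/(5*u + y)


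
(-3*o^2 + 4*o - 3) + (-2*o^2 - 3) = -5*o^2 + 4*o - 6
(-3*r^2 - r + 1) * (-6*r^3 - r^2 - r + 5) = 18*r^5 + 9*r^4 - 2*r^3 - 15*r^2 - 6*r + 5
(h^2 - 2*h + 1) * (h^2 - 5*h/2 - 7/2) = h^4 - 9*h^3/2 + 5*h^2/2 + 9*h/2 - 7/2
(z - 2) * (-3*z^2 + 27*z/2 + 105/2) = -3*z^3 + 39*z^2/2 + 51*z/2 - 105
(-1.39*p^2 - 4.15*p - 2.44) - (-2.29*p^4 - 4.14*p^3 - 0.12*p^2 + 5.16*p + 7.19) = 2.29*p^4 + 4.14*p^3 - 1.27*p^2 - 9.31*p - 9.63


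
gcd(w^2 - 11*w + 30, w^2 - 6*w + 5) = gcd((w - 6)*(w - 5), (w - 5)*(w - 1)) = w - 5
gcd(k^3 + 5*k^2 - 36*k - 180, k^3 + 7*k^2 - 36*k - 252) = k^2 - 36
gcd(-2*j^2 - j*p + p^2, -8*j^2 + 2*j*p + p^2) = -2*j + p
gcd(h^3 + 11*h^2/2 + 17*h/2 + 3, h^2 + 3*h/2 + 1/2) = h + 1/2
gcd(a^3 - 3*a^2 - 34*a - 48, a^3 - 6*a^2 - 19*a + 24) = a^2 - 5*a - 24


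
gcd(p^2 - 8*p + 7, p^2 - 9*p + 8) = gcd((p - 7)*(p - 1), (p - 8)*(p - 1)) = p - 1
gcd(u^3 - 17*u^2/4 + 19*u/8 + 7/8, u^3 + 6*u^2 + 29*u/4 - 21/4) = 1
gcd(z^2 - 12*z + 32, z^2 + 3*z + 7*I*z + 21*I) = 1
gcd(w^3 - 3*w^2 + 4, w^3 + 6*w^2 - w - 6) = w + 1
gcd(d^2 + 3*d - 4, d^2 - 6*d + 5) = d - 1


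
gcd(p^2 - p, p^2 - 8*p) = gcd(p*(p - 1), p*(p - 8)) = p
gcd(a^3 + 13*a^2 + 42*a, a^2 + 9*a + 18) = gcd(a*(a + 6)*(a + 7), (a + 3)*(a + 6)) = a + 6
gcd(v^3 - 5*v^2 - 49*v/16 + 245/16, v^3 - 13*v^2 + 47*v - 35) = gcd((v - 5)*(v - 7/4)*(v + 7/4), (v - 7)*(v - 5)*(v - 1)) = v - 5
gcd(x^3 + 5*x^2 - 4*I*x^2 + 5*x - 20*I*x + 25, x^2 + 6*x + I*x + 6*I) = x + I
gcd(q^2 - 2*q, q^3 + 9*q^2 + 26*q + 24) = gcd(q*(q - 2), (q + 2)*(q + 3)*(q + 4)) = 1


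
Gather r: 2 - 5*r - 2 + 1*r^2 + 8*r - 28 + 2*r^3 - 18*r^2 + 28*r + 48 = 2*r^3 - 17*r^2 + 31*r + 20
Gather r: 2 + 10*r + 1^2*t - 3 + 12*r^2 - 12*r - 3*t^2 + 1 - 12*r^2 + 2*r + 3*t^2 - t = 0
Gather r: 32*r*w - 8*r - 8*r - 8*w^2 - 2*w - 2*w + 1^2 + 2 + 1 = r*(32*w - 16) - 8*w^2 - 4*w + 4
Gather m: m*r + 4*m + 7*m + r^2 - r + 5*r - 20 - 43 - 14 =m*(r + 11) + r^2 + 4*r - 77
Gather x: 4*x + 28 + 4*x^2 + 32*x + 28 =4*x^2 + 36*x + 56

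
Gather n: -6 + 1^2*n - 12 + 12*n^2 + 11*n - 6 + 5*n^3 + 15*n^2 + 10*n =5*n^3 + 27*n^2 + 22*n - 24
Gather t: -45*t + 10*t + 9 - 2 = 7 - 35*t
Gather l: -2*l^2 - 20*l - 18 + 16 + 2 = -2*l^2 - 20*l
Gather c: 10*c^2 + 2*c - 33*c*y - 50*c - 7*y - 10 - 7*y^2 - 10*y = 10*c^2 + c*(-33*y - 48) - 7*y^2 - 17*y - 10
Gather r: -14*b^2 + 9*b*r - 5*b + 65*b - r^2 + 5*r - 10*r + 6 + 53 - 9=-14*b^2 + 60*b - r^2 + r*(9*b - 5) + 50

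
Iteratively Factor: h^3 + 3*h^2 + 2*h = (h + 2)*(h^2 + h) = (h + 1)*(h + 2)*(h)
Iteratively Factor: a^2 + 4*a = (a)*(a + 4)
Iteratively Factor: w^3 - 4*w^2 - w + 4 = (w - 1)*(w^2 - 3*w - 4) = (w - 4)*(w - 1)*(w + 1)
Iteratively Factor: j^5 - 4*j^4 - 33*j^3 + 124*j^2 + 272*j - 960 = (j - 3)*(j^4 - j^3 - 36*j^2 + 16*j + 320) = (j - 3)*(j + 4)*(j^3 - 5*j^2 - 16*j + 80) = (j - 4)*(j - 3)*(j + 4)*(j^2 - j - 20) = (j - 4)*(j - 3)*(j + 4)^2*(j - 5)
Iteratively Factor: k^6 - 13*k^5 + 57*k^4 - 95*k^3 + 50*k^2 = (k)*(k^5 - 13*k^4 + 57*k^3 - 95*k^2 + 50*k) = k^2*(k^4 - 13*k^3 + 57*k^2 - 95*k + 50) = k^2*(k - 1)*(k^3 - 12*k^2 + 45*k - 50) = k^2*(k - 2)*(k - 1)*(k^2 - 10*k + 25) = k^2*(k - 5)*(k - 2)*(k - 1)*(k - 5)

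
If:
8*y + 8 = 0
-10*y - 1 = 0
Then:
No Solution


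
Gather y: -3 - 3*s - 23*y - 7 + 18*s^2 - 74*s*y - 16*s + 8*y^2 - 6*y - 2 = 18*s^2 - 19*s + 8*y^2 + y*(-74*s - 29) - 12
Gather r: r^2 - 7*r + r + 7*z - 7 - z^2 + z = r^2 - 6*r - z^2 + 8*z - 7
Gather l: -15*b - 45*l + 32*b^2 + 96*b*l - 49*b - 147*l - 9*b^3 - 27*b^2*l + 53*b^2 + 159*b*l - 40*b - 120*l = -9*b^3 + 85*b^2 - 104*b + l*(-27*b^2 + 255*b - 312)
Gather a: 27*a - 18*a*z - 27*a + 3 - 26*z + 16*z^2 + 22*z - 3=-18*a*z + 16*z^2 - 4*z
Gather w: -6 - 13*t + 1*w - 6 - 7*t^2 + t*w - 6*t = -7*t^2 - 19*t + w*(t + 1) - 12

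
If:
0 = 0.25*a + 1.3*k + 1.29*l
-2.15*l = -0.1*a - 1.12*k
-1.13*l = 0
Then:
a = 0.00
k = 0.00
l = 0.00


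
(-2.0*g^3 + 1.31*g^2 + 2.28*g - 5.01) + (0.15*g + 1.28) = -2.0*g^3 + 1.31*g^2 + 2.43*g - 3.73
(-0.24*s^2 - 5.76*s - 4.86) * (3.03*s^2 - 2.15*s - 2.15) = -0.7272*s^4 - 16.9368*s^3 - 1.8258*s^2 + 22.833*s + 10.449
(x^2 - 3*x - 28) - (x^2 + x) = -4*x - 28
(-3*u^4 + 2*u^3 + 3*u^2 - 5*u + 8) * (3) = -9*u^4 + 6*u^3 + 9*u^2 - 15*u + 24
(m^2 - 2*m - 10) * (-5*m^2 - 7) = -5*m^4 + 10*m^3 + 43*m^2 + 14*m + 70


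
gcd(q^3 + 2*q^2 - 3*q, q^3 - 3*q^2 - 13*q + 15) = q^2 + 2*q - 3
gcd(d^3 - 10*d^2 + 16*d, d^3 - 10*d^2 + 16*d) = d^3 - 10*d^2 + 16*d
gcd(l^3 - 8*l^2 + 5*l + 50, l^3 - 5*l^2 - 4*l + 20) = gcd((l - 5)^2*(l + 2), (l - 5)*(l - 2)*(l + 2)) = l^2 - 3*l - 10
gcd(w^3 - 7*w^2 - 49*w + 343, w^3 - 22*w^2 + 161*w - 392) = w^2 - 14*w + 49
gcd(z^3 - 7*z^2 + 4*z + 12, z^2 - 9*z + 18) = z - 6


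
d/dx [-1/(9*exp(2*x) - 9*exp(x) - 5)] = (18*exp(x) - 9)*exp(x)/(-9*exp(2*x) + 9*exp(x) + 5)^2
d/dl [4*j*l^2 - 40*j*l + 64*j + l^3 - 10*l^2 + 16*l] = 8*j*l - 40*j + 3*l^2 - 20*l + 16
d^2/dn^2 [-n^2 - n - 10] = -2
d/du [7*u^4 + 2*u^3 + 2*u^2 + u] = 28*u^3 + 6*u^2 + 4*u + 1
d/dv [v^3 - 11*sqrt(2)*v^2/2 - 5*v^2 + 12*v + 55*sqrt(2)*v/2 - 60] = 3*v^2 - 11*sqrt(2)*v - 10*v + 12 + 55*sqrt(2)/2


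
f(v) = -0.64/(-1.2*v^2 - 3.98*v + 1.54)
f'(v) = -0.64*(2.4*v + 3.98)/(-1.2*v^2 - 3.98*v + 1.54)^2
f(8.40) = 0.01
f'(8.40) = -0.00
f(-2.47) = -0.16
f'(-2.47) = 0.08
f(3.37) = 0.03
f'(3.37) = -0.01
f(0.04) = -0.46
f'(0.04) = -1.37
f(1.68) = 0.08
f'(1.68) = -0.07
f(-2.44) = -0.16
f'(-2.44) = 0.07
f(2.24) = 0.05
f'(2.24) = -0.03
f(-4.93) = 0.08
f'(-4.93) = 0.08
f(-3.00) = -0.24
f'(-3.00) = 0.29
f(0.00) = -0.42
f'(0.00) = -1.07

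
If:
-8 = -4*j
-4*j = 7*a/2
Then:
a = -16/7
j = 2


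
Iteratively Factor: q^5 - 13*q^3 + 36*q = (q)*(q^4 - 13*q^2 + 36) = q*(q + 2)*(q^3 - 2*q^2 - 9*q + 18) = q*(q - 2)*(q + 2)*(q^2 - 9) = q*(q - 2)*(q + 2)*(q + 3)*(q - 3)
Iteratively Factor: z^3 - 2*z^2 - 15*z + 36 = (z - 3)*(z^2 + z - 12) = (z - 3)^2*(z + 4)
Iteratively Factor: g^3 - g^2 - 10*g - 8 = (g - 4)*(g^2 + 3*g + 2) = (g - 4)*(g + 1)*(g + 2)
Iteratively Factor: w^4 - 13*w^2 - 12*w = (w - 4)*(w^3 + 4*w^2 + 3*w) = w*(w - 4)*(w^2 + 4*w + 3) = w*(w - 4)*(w + 3)*(w + 1)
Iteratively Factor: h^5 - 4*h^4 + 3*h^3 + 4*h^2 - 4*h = (h - 1)*(h^4 - 3*h^3 + 4*h) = (h - 2)*(h - 1)*(h^3 - h^2 - 2*h) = (h - 2)^2*(h - 1)*(h^2 + h) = (h - 2)^2*(h - 1)*(h + 1)*(h)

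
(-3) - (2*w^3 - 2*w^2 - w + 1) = -2*w^3 + 2*w^2 + w - 4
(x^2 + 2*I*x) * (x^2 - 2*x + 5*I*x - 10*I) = x^4 - 2*x^3 + 7*I*x^3 - 10*x^2 - 14*I*x^2 + 20*x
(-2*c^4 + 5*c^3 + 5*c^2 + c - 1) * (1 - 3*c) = 6*c^5 - 17*c^4 - 10*c^3 + 2*c^2 + 4*c - 1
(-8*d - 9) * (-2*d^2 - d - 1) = 16*d^3 + 26*d^2 + 17*d + 9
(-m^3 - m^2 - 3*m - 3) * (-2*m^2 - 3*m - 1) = 2*m^5 + 5*m^4 + 10*m^3 + 16*m^2 + 12*m + 3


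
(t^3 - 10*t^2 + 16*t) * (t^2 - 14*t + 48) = t^5 - 24*t^4 + 204*t^3 - 704*t^2 + 768*t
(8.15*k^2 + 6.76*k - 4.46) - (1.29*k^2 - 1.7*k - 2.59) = 6.86*k^2 + 8.46*k - 1.87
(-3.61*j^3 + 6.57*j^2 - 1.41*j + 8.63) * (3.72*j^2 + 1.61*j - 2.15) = -13.4292*j^5 + 18.6283*j^4 + 13.094*j^3 + 15.708*j^2 + 16.9258*j - 18.5545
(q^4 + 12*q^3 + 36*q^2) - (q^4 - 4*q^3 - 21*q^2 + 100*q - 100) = 16*q^3 + 57*q^2 - 100*q + 100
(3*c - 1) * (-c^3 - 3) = -3*c^4 + c^3 - 9*c + 3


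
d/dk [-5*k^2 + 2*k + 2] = 2 - 10*k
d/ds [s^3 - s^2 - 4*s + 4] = 3*s^2 - 2*s - 4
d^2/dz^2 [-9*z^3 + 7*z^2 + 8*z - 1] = 14 - 54*z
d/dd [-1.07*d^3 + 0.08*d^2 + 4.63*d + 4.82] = -3.21*d^2 + 0.16*d + 4.63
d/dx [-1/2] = 0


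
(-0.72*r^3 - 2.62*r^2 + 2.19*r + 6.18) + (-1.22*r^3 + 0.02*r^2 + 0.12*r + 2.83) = -1.94*r^3 - 2.6*r^2 + 2.31*r + 9.01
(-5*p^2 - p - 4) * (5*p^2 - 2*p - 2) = -25*p^4 + 5*p^3 - 8*p^2 + 10*p + 8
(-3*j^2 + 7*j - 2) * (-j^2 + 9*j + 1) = 3*j^4 - 34*j^3 + 62*j^2 - 11*j - 2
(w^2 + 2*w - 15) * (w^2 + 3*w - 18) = w^4 + 5*w^3 - 27*w^2 - 81*w + 270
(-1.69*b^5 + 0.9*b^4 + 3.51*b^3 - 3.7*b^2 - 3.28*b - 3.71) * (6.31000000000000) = -10.6639*b^5 + 5.679*b^4 + 22.1481*b^3 - 23.347*b^2 - 20.6968*b - 23.4101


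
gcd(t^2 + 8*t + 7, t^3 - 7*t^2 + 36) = 1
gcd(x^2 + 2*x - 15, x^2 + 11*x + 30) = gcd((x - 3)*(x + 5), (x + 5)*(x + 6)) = x + 5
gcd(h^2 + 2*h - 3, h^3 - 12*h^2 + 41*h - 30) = h - 1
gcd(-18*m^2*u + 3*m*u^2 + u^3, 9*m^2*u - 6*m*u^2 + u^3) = -3*m*u + u^2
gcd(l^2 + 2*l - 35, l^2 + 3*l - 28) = l + 7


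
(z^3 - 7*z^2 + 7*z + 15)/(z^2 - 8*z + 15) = z + 1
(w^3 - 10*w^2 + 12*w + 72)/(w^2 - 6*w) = w - 4 - 12/w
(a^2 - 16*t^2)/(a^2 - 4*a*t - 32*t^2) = (-a + 4*t)/(-a + 8*t)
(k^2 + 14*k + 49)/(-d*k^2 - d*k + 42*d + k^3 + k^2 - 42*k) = (-k - 7)/(d*k - 6*d - k^2 + 6*k)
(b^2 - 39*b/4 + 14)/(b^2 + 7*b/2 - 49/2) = (4*b^2 - 39*b + 56)/(2*(2*b^2 + 7*b - 49))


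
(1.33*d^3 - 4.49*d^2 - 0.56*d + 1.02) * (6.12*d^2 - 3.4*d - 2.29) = 8.1396*d^5 - 32.0008*d^4 + 8.7931*d^3 + 18.4285*d^2 - 2.1856*d - 2.3358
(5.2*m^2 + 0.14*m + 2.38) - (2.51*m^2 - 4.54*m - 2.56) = 2.69*m^2 + 4.68*m + 4.94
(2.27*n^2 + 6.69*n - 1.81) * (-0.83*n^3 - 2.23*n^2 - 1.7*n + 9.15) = -1.8841*n^5 - 10.6148*n^4 - 17.2754*n^3 + 13.4338*n^2 + 64.2905*n - 16.5615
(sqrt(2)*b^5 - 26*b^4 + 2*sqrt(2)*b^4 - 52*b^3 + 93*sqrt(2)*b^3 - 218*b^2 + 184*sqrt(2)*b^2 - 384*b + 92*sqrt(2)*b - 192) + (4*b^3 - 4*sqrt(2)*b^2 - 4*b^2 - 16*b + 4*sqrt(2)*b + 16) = sqrt(2)*b^5 - 26*b^4 + 2*sqrt(2)*b^4 - 48*b^3 + 93*sqrt(2)*b^3 - 222*b^2 + 180*sqrt(2)*b^2 - 400*b + 96*sqrt(2)*b - 176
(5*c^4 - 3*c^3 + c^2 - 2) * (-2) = -10*c^4 + 6*c^3 - 2*c^2 + 4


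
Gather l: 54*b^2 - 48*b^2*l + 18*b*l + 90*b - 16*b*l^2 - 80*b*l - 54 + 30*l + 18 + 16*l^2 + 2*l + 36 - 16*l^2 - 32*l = 54*b^2 - 16*b*l^2 + 90*b + l*(-48*b^2 - 62*b)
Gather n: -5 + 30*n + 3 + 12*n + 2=42*n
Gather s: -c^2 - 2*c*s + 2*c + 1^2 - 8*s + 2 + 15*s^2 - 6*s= -c^2 + 2*c + 15*s^2 + s*(-2*c - 14) + 3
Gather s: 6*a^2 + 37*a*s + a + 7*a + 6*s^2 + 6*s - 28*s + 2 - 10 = 6*a^2 + 8*a + 6*s^2 + s*(37*a - 22) - 8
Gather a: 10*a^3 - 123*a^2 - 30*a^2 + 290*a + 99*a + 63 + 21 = 10*a^3 - 153*a^2 + 389*a + 84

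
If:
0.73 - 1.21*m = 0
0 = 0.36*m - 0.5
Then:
No Solution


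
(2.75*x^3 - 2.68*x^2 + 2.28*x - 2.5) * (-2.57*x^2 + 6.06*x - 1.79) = -7.0675*x^5 + 23.5526*x^4 - 27.0229*x^3 + 25.039*x^2 - 19.2312*x + 4.475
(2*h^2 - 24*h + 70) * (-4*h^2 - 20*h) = -8*h^4 + 56*h^3 + 200*h^2 - 1400*h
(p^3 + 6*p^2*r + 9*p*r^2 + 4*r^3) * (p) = p^4 + 6*p^3*r + 9*p^2*r^2 + 4*p*r^3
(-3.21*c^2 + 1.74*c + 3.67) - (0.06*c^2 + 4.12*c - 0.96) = -3.27*c^2 - 2.38*c + 4.63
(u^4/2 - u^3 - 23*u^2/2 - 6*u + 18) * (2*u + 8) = u^5 + 2*u^4 - 31*u^3 - 104*u^2 - 12*u + 144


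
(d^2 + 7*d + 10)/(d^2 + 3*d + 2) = (d + 5)/(d + 1)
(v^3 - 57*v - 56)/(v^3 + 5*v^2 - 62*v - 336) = (v + 1)/(v + 6)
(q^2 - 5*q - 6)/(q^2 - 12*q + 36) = (q + 1)/(q - 6)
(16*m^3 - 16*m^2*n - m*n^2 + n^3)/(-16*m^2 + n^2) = -m + n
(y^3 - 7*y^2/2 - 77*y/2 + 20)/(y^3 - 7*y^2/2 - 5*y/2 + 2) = (y^2 - 3*y - 40)/(y^2 - 3*y - 4)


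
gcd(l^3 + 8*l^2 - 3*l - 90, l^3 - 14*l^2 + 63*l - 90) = l - 3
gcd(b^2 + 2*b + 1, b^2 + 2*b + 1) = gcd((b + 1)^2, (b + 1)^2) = b^2 + 2*b + 1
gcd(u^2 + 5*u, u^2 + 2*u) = u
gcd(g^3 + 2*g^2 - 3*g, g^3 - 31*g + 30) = g - 1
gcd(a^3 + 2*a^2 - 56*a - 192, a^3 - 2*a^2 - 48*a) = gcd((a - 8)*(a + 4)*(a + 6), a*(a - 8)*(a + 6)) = a^2 - 2*a - 48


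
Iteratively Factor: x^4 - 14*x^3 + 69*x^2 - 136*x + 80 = (x - 1)*(x^3 - 13*x^2 + 56*x - 80) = (x - 4)*(x - 1)*(x^2 - 9*x + 20) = (x - 5)*(x - 4)*(x - 1)*(x - 4)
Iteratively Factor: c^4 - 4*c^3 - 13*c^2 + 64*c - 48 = (c - 4)*(c^3 - 13*c + 12) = (c - 4)*(c - 3)*(c^2 + 3*c - 4) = (c - 4)*(c - 3)*(c - 1)*(c + 4)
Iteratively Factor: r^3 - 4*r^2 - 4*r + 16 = (r - 4)*(r^2 - 4) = (r - 4)*(r + 2)*(r - 2)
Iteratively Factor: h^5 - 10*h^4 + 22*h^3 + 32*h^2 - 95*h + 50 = (h - 1)*(h^4 - 9*h^3 + 13*h^2 + 45*h - 50) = (h - 1)*(h + 2)*(h^3 - 11*h^2 + 35*h - 25) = (h - 5)*(h - 1)*(h + 2)*(h^2 - 6*h + 5) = (h - 5)*(h - 1)^2*(h + 2)*(h - 5)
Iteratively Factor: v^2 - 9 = (v - 3)*(v + 3)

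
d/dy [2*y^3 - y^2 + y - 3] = 6*y^2 - 2*y + 1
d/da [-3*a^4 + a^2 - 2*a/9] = -12*a^3 + 2*a - 2/9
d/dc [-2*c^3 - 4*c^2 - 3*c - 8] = -6*c^2 - 8*c - 3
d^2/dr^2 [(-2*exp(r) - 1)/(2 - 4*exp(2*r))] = (4*exp(4*r) + 8*exp(3*r) + 12*exp(2*r) + 4*exp(r) + 1)*exp(r)/(8*exp(6*r) - 12*exp(4*r) + 6*exp(2*r) - 1)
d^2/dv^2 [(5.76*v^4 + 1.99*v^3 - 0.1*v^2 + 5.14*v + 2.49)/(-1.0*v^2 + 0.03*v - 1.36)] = (-11.52*v^6 + 1.0368*v^5 - 47.0327040000001*v^4 - 1.104654*v^3 - 143.1132*v^2 + 20.306376*v + 6.718814)/(1.0*v^6 - 0.09*v^5 + 4.0827*v^4 - 0.244827*v^3 + 5.552472*v^2 - 0.166464*v + 2.515456)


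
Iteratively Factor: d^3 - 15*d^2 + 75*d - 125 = (d - 5)*(d^2 - 10*d + 25) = (d - 5)^2*(d - 5)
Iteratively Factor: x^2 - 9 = (x - 3)*(x + 3)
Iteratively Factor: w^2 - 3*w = (w - 3)*(w)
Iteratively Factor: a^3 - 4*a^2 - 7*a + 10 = (a - 5)*(a^2 + a - 2) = (a - 5)*(a + 2)*(a - 1)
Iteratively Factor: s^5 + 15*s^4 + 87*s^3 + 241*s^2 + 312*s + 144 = (s + 1)*(s^4 + 14*s^3 + 73*s^2 + 168*s + 144) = (s + 1)*(s + 4)*(s^3 + 10*s^2 + 33*s + 36) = (s + 1)*(s + 4)^2*(s^2 + 6*s + 9) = (s + 1)*(s + 3)*(s + 4)^2*(s + 3)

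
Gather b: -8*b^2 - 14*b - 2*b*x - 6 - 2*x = -8*b^2 + b*(-2*x - 14) - 2*x - 6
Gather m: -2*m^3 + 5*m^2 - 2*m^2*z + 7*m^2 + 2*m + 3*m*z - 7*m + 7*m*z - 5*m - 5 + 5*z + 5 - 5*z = -2*m^3 + m^2*(12 - 2*z) + m*(10*z - 10)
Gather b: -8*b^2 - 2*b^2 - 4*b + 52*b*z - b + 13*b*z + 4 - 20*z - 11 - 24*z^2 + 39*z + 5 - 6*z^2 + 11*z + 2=-10*b^2 + b*(65*z - 5) - 30*z^2 + 30*z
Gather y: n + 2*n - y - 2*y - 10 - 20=3*n - 3*y - 30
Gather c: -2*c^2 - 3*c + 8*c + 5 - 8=-2*c^2 + 5*c - 3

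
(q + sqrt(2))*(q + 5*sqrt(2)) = q^2 + 6*sqrt(2)*q + 10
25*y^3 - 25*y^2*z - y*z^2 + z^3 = (-5*y + z)*(-y + z)*(5*y + z)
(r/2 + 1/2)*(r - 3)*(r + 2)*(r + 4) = r^4/2 + 2*r^3 - 7*r^2/2 - 17*r - 12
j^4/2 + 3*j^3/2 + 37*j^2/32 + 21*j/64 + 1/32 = (j/2 + 1/4)*(j + 1/4)^2*(j + 2)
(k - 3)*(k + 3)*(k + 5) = k^3 + 5*k^2 - 9*k - 45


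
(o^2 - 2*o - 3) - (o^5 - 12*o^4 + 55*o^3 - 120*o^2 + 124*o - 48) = -o^5 + 12*o^4 - 55*o^3 + 121*o^2 - 126*o + 45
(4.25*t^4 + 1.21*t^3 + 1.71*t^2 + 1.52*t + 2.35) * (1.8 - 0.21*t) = -0.8925*t^5 + 7.3959*t^4 + 1.8189*t^3 + 2.7588*t^2 + 2.2425*t + 4.23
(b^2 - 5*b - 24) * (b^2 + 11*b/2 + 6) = b^4 + b^3/2 - 91*b^2/2 - 162*b - 144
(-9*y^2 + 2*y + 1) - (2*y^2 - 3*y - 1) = -11*y^2 + 5*y + 2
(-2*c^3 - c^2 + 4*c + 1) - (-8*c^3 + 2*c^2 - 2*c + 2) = 6*c^3 - 3*c^2 + 6*c - 1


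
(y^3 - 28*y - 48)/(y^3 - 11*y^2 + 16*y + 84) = (y + 4)/(y - 7)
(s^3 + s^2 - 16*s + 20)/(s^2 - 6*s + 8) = (s^2 + 3*s - 10)/(s - 4)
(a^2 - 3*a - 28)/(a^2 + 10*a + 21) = (a^2 - 3*a - 28)/(a^2 + 10*a + 21)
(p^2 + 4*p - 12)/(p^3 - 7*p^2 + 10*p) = (p + 6)/(p*(p - 5))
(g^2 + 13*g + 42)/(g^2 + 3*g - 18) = (g + 7)/(g - 3)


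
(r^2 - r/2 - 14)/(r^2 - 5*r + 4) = (r + 7/2)/(r - 1)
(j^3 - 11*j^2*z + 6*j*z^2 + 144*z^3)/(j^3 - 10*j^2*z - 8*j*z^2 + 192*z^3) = (j + 3*z)/(j + 4*z)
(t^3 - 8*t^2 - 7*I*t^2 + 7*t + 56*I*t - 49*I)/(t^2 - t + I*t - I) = (t^2 - 7*t*(1 + I) + 49*I)/(t + I)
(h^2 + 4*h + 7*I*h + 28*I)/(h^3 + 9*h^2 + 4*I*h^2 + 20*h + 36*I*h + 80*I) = (h + 7*I)/(h^2 + h*(5 + 4*I) + 20*I)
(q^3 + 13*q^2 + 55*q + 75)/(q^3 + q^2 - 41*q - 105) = (q + 5)/(q - 7)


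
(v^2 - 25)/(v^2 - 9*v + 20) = (v + 5)/(v - 4)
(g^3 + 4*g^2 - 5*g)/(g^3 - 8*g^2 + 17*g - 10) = g*(g + 5)/(g^2 - 7*g + 10)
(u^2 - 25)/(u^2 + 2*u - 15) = (u - 5)/(u - 3)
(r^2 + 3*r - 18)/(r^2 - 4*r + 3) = (r + 6)/(r - 1)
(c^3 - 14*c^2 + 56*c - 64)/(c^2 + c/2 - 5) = 2*(c^2 - 12*c + 32)/(2*c + 5)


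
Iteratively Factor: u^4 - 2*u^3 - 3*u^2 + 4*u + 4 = (u + 1)*(u^3 - 3*u^2 + 4) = (u + 1)^2*(u^2 - 4*u + 4) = (u - 2)*(u + 1)^2*(u - 2)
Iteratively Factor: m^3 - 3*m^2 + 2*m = (m)*(m^2 - 3*m + 2) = m*(m - 2)*(m - 1)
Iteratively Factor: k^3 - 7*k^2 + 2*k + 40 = (k - 4)*(k^2 - 3*k - 10) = (k - 5)*(k - 4)*(k + 2)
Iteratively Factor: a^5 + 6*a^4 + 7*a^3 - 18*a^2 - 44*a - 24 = (a + 1)*(a^4 + 5*a^3 + 2*a^2 - 20*a - 24) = (a + 1)*(a + 2)*(a^3 + 3*a^2 - 4*a - 12) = (a - 2)*(a + 1)*(a + 2)*(a^2 + 5*a + 6) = (a - 2)*(a + 1)*(a + 2)*(a + 3)*(a + 2)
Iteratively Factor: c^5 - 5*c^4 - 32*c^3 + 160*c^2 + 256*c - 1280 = (c - 4)*(c^4 - c^3 - 36*c^2 + 16*c + 320) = (c - 4)*(c + 4)*(c^3 - 5*c^2 - 16*c + 80) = (c - 4)^2*(c + 4)*(c^2 - c - 20) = (c - 4)^2*(c + 4)^2*(c - 5)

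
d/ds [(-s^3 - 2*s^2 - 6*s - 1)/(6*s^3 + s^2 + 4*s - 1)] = (11*s^4 + 64*s^3 + 19*s^2 + 6*s + 10)/(36*s^6 + 12*s^5 + 49*s^4 - 4*s^3 + 14*s^2 - 8*s + 1)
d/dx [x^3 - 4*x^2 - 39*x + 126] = 3*x^2 - 8*x - 39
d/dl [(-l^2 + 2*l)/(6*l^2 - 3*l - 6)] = (-3*l^2 + 4*l - 4)/(3*(4*l^4 - 4*l^3 - 7*l^2 + 4*l + 4))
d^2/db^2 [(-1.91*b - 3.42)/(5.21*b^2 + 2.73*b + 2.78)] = (-(1.91*b + 3.42)*(10.42*b + 2.73)*(20.84*b + 5.46) + (59.7066*b + 46.065)*(5.21*b^2 + 2.73*b + 2.78))/(5.21*b^2 + 2.73*b + 2.78)^3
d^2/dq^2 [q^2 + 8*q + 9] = 2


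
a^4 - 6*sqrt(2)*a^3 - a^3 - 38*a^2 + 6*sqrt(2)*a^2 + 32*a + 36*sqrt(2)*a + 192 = (a - 3)*(a + 2)*(a - 8*sqrt(2))*(a + 2*sqrt(2))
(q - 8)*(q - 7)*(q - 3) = q^3 - 18*q^2 + 101*q - 168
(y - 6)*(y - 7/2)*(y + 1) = y^3 - 17*y^2/2 + 23*y/2 + 21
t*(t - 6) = t^2 - 6*t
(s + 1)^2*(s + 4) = s^3 + 6*s^2 + 9*s + 4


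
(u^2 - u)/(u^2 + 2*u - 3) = u/(u + 3)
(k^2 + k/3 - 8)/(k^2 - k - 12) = (k - 8/3)/(k - 4)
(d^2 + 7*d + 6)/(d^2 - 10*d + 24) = (d^2 + 7*d + 6)/(d^2 - 10*d + 24)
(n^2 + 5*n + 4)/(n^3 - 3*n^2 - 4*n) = (n + 4)/(n*(n - 4))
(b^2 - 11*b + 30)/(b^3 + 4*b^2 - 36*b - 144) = (b - 5)/(b^2 + 10*b + 24)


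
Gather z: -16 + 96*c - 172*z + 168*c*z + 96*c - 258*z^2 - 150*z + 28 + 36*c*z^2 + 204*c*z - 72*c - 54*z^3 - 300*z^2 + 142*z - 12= 120*c - 54*z^3 + z^2*(36*c - 558) + z*(372*c - 180)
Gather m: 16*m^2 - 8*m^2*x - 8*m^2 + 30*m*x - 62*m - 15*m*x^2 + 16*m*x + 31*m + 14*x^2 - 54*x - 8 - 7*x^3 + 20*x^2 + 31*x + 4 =m^2*(8 - 8*x) + m*(-15*x^2 + 46*x - 31) - 7*x^3 + 34*x^2 - 23*x - 4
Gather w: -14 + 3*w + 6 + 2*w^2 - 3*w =2*w^2 - 8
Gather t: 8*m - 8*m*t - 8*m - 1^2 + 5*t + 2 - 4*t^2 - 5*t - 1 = -8*m*t - 4*t^2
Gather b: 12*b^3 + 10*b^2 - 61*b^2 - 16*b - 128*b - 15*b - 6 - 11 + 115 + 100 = 12*b^3 - 51*b^2 - 159*b + 198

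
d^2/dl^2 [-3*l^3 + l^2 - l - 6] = 2 - 18*l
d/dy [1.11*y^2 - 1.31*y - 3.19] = 2.22*y - 1.31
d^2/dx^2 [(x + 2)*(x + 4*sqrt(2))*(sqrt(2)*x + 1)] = 6*sqrt(2)*x + 4*sqrt(2) + 18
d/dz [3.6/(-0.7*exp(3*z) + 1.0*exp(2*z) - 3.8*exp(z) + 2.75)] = (7.56*exp(2*z) - 7.2*exp(z) + 13.68)*exp(z)/(0.7*exp(3*z) - 1.0*exp(2*z) + 3.8*exp(z) - 2.75)^2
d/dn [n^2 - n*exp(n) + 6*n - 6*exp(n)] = -n*exp(n) + 2*n - 7*exp(n) + 6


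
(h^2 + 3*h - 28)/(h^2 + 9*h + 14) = (h - 4)/(h + 2)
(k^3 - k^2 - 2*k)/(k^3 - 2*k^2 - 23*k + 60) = k*(k^2 - k - 2)/(k^3 - 2*k^2 - 23*k + 60)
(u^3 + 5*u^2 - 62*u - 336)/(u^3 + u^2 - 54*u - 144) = (u + 7)/(u + 3)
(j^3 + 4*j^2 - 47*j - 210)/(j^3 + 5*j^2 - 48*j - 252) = (j + 5)/(j + 6)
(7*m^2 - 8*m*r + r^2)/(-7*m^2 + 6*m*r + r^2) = (-7*m + r)/(7*m + r)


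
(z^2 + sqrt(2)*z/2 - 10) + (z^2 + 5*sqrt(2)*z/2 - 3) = 2*z^2 + 3*sqrt(2)*z - 13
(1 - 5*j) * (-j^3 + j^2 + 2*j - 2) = 5*j^4 - 6*j^3 - 9*j^2 + 12*j - 2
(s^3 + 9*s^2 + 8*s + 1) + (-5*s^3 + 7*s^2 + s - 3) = -4*s^3 + 16*s^2 + 9*s - 2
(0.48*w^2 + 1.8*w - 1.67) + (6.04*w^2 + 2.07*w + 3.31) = 6.52*w^2 + 3.87*w + 1.64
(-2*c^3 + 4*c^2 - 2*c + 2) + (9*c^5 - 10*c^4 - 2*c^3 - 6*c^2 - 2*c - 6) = 9*c^5 - 10*c^4 - 4*c^3 - 2*c^2 - 4*c - 4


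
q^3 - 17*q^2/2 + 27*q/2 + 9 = (q - 6)*(q - 3)*(q + 1/2)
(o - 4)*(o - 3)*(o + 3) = o^3 - 4*o^2 - 9*o + 36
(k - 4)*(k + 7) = k^2 + 3*k - 28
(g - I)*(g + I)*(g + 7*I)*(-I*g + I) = -I*g^4 + 7*g^3 + I*g^3 - 7*g^2 - I*g^2 + 7*g + I*g - 7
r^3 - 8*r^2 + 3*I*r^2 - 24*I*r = r*(r - 8)*(r + 3*I)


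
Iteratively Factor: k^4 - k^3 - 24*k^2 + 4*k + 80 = (k - 2)*(k^3 + k^2 - 22*k - 40) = (k - 5)*(k - 2)*(k^2 + 6*k + 8) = (k - 5)*(k - 2)*(k + 4)*(k + 2)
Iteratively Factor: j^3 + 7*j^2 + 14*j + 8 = (j + 2)*(j^2 + 5*j + 4) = (j + 1)*(j + 2)*(j + 4)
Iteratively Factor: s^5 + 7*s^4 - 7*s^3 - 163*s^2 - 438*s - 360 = (s + 3)*(s^4 + 4*s^3 - 19*s^2 - 106*s - 120) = (s + 2)*(s + 3)*(s^3 + 2*s^2 - 23*s - 60) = (s - 5)*(s + 2)*(s + 3)*(s^2 + 7*s + 12) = (s - 5)*(s + 2)*(s + 3)*(s + 4)*(s + 3)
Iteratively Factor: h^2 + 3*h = (h + 3)*(h)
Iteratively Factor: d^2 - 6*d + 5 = (d - 5)*(d - 1)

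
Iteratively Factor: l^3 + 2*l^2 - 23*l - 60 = (l + 4)*(l^2 - 2*l - 15) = (l - 5)*(l + 4)*(l + 3)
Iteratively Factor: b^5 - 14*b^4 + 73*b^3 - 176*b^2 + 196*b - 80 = (b - 1)*(b^4 - 13*b^3 + 60*b^2 - 116*b + 80) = (b - 4)*(b - 1)*(b^3 - 9*b^2 + 24*b - 20) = (b - 4)*(b - 2)*(b - 1)*(b^2 - 7*b + 10) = (b - 5)*(b - 4)*(b - 2)*(b - 1)*(b - 2)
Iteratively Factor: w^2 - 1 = (w - 1)*(w + 1)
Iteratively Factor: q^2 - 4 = (q + 2)*(q - 2)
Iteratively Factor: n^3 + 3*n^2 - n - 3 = (n + 1)*(n^2 + 2*n - 3) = (n + 1)*(n + 3)*(n - 1)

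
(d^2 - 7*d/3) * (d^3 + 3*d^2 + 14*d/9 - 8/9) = d^5 + 2*d^4/3 - 49*d^3/9 - 122*d^2/27 + 56*d/27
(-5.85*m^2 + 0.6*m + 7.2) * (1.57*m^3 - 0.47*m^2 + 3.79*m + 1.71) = -9.1845*m^5 + 3.6915*m^4 - 11.1495*m^3 - 11.1135*m^2 + 28.314*m + 12.312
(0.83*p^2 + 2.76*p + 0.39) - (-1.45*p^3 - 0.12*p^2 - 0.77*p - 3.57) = 1.45*p^3 + 0.95*p^2 + 3.53*p + 3.96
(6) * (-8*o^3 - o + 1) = -48*o^3 - 6*o + 6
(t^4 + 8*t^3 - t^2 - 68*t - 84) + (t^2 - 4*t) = t^4 + 8*t^3 - 72*t - 84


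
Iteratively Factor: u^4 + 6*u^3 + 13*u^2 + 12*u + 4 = (u + 2)*(u^3 + 4*u^2 + 5*u + 2) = (u + 1)*(u + 2)*(u^2 + 3*u + 2) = (u + 1)*(u + 2)^2*(u + 1)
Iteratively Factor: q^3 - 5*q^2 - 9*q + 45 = (q - 3)*(q^2 - 2*q - 15) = (q - 3)*(q + 3)*(q - 5)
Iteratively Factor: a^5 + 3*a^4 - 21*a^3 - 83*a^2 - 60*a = (a + 1)*(a^4 + 2*a^3 - 23*a^2 - 60*a) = (a + 1)*(a + 3)*(a^3 - a^2 - 20*a) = (a - 5)*(a + 1)*(a + 3)*(a^2 + 4*a) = (a - 5)*(a + 1)*(a + 3)*(a + 4)*(a)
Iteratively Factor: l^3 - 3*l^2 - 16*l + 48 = (l - 3)*(l^2 - 16) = (l - 4)*(l - 3)*(l + 4)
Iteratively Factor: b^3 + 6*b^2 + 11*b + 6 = (b + 3)*(b^2 + 3*b + 2) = (b + 1)*(b + 3)*(b + 2)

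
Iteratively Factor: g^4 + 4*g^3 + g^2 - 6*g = (g)*(g^3 + 4*g^2 + g - 6) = g*(g - 1)*(g^2 + 5*g + 6) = g*(g - 1)*(g + 2)*(g + 3)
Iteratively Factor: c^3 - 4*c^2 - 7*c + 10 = (c - 5)*(c^2 + c - 2) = (c - 5)*(c + 2)*(c - 1)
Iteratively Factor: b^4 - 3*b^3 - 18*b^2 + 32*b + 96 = (b + 2)*(b^3 - 5*b^2 - 8*b + 48) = (b - 4)*(b + 2)*(b^2 - b - 12) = (b - 4)*(b + 2)*(b + 3)*(b - 4)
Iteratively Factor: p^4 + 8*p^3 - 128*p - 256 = (p - 4)*(p^3 + 12*p^2 + 48*p + 64) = (p - 4)*(p + 4)*(p^2 + 8*p + 16) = (p - 4)*(p + 4)^2*(p + 4)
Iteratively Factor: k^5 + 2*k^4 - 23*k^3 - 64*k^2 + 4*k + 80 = (k + 4)*(k^4 - 2*k^3 - 15*k^2 - 4*k + 20) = (k + 2)*(k + 4)*(k^3 - 4*k^2 - 7*k + 10) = (k + 2)^2*(k + 4)*(k^2 - 6*k + 5) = (k - 1)*(k + 2)^2*(k + 4)*(k - 5)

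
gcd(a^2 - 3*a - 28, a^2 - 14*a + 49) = a - 7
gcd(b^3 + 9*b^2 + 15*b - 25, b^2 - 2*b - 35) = b + 5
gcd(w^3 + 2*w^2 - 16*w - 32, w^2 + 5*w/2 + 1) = w + 2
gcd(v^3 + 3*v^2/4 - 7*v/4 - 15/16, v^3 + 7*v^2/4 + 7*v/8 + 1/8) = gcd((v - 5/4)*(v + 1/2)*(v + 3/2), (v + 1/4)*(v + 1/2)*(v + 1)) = v + 1/2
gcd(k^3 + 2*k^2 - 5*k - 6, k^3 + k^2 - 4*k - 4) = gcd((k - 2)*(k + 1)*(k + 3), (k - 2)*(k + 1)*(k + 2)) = k^2 - k - 2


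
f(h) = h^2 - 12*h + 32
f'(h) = 2*h - 12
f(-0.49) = 38.12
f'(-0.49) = -12.98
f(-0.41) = 37.09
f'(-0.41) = -12.82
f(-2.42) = 66.90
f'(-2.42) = -16.84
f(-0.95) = 44.30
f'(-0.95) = -13.90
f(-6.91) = 162.67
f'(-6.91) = -25.82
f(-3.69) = 89.90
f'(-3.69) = -19.38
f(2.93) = 5.42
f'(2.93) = -6.14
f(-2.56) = 69.27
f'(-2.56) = -17.12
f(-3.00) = 77.00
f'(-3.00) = -18.00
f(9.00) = 5.00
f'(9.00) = 6.00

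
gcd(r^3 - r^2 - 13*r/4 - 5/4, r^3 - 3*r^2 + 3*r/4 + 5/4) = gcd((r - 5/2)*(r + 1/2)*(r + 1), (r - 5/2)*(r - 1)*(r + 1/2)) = r^2 - 2*r - 5/4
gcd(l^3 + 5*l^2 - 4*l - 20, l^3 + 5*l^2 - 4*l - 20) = l^3 + 5*l^2 - 4*l - 20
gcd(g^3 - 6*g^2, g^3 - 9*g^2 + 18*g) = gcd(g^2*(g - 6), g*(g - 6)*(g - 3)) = g^2 - 6*g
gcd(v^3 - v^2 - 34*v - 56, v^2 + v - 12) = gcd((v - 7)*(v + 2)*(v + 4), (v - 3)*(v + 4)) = v + 4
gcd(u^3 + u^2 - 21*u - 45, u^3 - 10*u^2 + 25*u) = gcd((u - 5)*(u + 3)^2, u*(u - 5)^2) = u - 5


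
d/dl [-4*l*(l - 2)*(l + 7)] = -12*l^2 - 40*l + 56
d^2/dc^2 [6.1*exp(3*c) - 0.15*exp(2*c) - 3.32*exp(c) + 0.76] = (54.9*exp(2*c) - 0.6*exp(c) - 3.32)*exp(c)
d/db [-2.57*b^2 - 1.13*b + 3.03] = -5.14*b - 1.13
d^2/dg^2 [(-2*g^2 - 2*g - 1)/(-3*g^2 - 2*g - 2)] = 2*(6*g^3 - 9*g^2 - 18*g - 2)/(27*g^6 + 54*g^5 + 90*g^4 + 80*g^3 + 60*g^2 + 24*g + 8)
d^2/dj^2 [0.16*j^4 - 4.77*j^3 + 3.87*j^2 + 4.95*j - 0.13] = 1.92*j^2 - 28.62*j + 7.74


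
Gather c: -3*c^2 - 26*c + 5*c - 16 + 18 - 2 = -3*c^2 - 21*c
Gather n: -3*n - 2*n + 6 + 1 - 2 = 5 - 5*n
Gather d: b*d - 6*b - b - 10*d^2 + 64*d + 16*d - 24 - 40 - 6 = -7*b - 10*d^2 + d*(b + 80) - 70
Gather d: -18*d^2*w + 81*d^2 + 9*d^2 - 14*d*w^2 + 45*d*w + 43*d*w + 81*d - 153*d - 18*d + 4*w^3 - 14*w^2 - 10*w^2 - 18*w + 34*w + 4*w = d^2*(90 - 18*w) + d*(-14*w^2 + 88*w - 90) + 4*w^3 - 24*w^2 + 20*w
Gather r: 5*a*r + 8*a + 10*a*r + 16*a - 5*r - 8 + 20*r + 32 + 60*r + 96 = 24*a + r*(15*a + 75) + 120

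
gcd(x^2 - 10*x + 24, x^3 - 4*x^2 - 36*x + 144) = x^2 - 10*x + 24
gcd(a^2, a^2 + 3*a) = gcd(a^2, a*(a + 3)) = a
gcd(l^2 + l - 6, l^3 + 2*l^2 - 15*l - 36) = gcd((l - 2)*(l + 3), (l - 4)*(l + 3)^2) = l + 3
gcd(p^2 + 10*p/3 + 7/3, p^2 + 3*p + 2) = p + 1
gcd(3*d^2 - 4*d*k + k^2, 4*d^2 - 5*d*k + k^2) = d - k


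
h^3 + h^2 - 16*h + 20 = (h - 2)^2*(h + 5)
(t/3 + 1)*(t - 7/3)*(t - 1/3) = t^3/3 + t^2/9 - 65*t/27 + 7/9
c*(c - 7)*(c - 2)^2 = c^4 - 11*c^3 + 32*c^2 - 28*c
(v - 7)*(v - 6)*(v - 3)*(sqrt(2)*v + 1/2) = sqrt(2)*v^4 - 16*sqrt(2)*v^3 + v^3/2 - 8*v^2 + 81*sqrt(2)*v^2 - 126*sqrt(2)*v + 81*v/2 - 63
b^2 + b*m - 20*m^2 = (b - 4*m)*(b + 5*m)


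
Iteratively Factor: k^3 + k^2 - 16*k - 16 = (k + 4)*(k^2 - 3*k - 4) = (k - 4)*(k + 4)*(k + 1)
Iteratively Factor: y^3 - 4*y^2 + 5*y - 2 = (y - 2)*(y^2 - 2*y + 1) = (y - 2)*(y - 1)*(y - 1)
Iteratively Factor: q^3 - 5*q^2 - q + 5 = (q - 1)*(q^2 - 4*q - 5) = (q - 5)*(q - 1)*(q + 1)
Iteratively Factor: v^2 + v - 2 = (v + 2)*(v - 1)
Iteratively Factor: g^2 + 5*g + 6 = (g + 2)*(g + 3)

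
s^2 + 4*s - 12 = (s - 2)*(s + 6)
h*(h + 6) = h^2 + 6*h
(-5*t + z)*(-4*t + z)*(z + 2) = 20*t^2*z + 40*t^2 - 9*t*z^2 - 18*t*z + z^3 + 2*z^2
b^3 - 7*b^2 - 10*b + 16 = (b - 8)*(b - 1)*(b + 2)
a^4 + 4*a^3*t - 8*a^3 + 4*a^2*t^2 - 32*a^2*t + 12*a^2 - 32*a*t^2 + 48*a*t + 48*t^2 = (a - 6)*(a - 2)*(a + 2*t)^2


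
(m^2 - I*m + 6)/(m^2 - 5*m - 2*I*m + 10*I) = (m^2 - I*m + 6)/(m^2 - 5*m - 2*I*m + 10*I)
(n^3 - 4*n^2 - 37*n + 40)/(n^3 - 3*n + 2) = (n^2 - 3*n - 40)/(n^2 + n - 2)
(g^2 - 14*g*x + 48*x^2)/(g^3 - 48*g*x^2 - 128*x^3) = (g - 6*x)/(g^2 + 8*g*x + 16*x^2)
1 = 1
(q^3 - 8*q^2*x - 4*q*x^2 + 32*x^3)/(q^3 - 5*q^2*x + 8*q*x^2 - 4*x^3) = (q^2 - 6*q*x - 16*x^2)/(q^2 - 3*q*x + 2*x^2)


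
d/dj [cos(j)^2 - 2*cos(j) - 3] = 2*(1 - cos(j))*sin(j)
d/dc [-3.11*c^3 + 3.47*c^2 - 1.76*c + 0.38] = -9.33*c^2 + 6.94*c - 1.76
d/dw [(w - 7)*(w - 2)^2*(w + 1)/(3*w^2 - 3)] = 2*(w^3 - 7*w^2 + 11*w - 2)/(3*(w^2 - 2*w + 1))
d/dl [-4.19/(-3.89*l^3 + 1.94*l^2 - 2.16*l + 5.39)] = (-48.8973*l^2 + 16.2572*l - 9.0504)/(3.89*l^3 - 1.94*l^2 + 2.16*l - 5.39)^2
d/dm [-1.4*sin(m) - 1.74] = -1.4*cos(m)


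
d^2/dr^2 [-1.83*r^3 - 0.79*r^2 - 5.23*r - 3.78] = -10.98*r - 1.58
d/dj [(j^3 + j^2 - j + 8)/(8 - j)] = j*(-2*j^2 + 23*j + 16)/(j^2 - 16*j + 64)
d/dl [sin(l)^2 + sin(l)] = sin(2*l) + cos(l)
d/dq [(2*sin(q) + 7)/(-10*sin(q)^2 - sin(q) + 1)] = (20*sin(q)^2 + 140*sin(q) + 9)*cos(q)/(10*sin(q)^2 + sin(q) - 1)^2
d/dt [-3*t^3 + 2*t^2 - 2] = t*(4 - 9*t)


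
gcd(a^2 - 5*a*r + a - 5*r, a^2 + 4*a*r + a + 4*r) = a + 1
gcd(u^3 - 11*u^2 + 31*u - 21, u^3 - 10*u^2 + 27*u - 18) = u^2 - 4*u + 3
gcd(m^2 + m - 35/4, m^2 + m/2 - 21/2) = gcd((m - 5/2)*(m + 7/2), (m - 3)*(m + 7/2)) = m + 7/2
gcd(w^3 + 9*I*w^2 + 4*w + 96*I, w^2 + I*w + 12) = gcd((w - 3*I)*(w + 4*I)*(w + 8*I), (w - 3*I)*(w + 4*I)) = w^2 + I*w + 12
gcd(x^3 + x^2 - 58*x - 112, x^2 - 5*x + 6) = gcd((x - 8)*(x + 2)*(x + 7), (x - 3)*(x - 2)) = 1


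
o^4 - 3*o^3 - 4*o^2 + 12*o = o*(o - 3)*(o - 2)*(o + 2)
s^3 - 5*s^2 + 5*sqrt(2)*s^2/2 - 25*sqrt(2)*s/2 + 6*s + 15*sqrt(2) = (s - 3)*(s - 2)*(s + 5*sqrt(2)/2)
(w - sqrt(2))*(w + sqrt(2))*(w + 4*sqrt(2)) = w^3 + 4*sqrt(2)*w^2 - 2*w - 8*sqrt(2)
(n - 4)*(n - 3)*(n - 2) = n^3 - 9*n^2 + 26*n - 24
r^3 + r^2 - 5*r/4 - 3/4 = (r - 1)*(r + 1/2)*(r + 3/2)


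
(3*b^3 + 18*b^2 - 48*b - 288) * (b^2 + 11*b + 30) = 3*b^5 + 51*b^4 + 240*b^3 - 276*b^2 - 4608*b - 8640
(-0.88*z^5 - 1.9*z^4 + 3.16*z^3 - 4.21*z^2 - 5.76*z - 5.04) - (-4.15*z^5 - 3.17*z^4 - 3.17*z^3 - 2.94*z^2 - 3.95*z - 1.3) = 3.27*z^5 + 1.27*z^4 + 6.33*z^3 - 1.27*z^2 - 1.81*z - 3.74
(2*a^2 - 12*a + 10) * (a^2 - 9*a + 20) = 2*a^4 - 30*a^3 + 158*a^2 - 330*a + 200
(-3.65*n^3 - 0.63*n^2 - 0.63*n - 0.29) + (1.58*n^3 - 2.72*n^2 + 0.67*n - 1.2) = -2.07*n^3 - 3.35*n^2 + 0.04*n - 1.49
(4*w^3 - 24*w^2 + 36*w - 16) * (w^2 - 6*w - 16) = 4*w^5 - 48*w^4 + 116*w^3 + 152*w^2 - 480*w + 256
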